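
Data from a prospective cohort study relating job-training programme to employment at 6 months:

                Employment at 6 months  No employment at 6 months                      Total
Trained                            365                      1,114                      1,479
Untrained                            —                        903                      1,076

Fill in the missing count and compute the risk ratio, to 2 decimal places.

The missing cell is in the unexposed row: 1076 − 903 = 173.
So a = 365, b = 1114, c = 173, d = 903.
RR = [a/(a+b)] / [c/(c+d)] = (365/1479) / (173/1076) = 0.24679/0.16078 = 1.53494

1.53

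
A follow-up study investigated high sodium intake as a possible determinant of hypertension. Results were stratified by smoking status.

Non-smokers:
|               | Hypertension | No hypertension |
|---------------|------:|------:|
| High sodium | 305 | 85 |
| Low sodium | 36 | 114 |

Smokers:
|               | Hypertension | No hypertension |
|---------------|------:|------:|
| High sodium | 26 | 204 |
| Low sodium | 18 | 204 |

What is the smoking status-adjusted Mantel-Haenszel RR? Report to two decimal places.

RR_MH = Σ(aᵢ·n₀ᵢ/nᵢ) / Σ(cᵢ·n₁ᵢ/nᵢ), with n₁ᵢ = aᵢ+bᵢ (exposed), n₀ᵢ = cᵢ+dᵢ (unexposed), nᵢ = n₁ᵢ+n₀ᵢ.
Stratum 1 (Non-smokers): n₁ = 390, n₀ = 150, n = 540; a·n₀/n = 305·150/540 = 84.7222; c·n₁/n = 36·390/540 = 26.0000
Stratum 2 (Smokers): n₁ = 230, n₀ = 222, n = 452; a·n₀/n = 26·222/452 = 12.7699; c·n₁/n = 18·230/452 = 9.1593
RR_MH = (84.7222 + 12.7699) / (26.0000 + 9.1593) = 97.4921 / 35.1593 = 2.77287

2.77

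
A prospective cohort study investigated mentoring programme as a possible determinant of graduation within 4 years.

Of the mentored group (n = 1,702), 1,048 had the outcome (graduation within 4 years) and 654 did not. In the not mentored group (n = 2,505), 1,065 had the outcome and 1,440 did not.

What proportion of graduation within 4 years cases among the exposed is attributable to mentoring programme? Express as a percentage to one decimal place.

From the description: a = 1048, b = 654, c = 1065, d = 1440.
Risk in exposed = 1048/1702 = 0.61575; risk in unexposed = 1065/2505 = 0.42515.
RR = 0.61575/0.42515 = 1.44830
AR% = (RR − 1)/RR × 100 = (1.44830 − 1)/1.44830 × 100 = 30.9537%

31.0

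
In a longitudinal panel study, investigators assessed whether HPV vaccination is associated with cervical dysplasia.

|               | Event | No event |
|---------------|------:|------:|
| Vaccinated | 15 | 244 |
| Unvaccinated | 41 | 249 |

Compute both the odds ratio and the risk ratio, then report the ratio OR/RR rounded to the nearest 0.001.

Cells: a = 15, b = 244, c = 41, d = 249.
OR = (15·249)/(244·41) = 3735/10004 = 0.37335
Risk in exposed = 15/259 = 0.05792; risk in unexposed = 41/290 = 0.14138; RR = 0.40964
OR/RR = 0.37335 / 0.40964 = 0.91140
The outcome is not rare, so the OR lies further from 1 than the RR.

0.911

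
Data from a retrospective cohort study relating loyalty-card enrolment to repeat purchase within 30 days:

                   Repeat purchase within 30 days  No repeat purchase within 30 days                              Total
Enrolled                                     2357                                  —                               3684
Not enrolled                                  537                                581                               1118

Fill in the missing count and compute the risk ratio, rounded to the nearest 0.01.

The missing cell is in the exposed row: 3684 − 2357 = 1327.
So a = 2357, b = 1327, c = 537, d = 581.
RR = [a/(a+b)] / [c/(c+d)] = (2357/3684) / (537/1118) = 0.63979/0.48032 = 1.33201

1.33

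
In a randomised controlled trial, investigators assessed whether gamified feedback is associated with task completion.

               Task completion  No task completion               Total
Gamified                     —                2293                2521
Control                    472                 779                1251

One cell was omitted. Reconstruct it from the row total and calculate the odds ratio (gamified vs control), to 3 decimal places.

The missing cell is in the exposed row: 2521 − 2293 = 228.
So a = 228, b = 2293, c = 472, d = 779.
OR = (a·d)/(b·c) = (228 × 779) / (2293 × 472) = 177612 / 1082296 = 0.16411

0.164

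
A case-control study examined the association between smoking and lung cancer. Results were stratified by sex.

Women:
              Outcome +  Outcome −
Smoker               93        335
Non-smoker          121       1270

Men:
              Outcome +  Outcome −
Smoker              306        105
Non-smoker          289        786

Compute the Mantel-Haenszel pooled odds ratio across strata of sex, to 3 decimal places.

OR_MH = Σ(aᵢdᵢ/nᵢ) / Σ(bᵢcᵢ/nᵢ), where nᵢ is the stratum total.
Stratum 1 (Women): n = 1819; a·d/n = 93·1270/1819 = 64.9313; b·c/n = 335·121/1819 = 22.2842
Stratum 2 (Men): n = 1486; a·d/n = 306·786/1486 = 161.8546; b·c/n = 105·289/1486 = 20.4206
OR_MH = (64.9313 + 161.8546) / (22.2842 + 20.4206) = 226.7859 / 42.7048 = 5.31055

5.311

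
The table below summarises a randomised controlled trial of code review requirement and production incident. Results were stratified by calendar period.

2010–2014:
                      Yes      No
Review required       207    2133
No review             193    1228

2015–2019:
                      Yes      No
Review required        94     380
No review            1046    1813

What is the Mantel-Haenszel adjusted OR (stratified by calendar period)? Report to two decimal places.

0.52

OR_MH = Σ(aᵢdᵢ/nᵢ) / Σ(bᵢcᵢ/nᵢ), where nᵢ is the stratum total.
Stratum 1 (2010–2014): n = 3761; a·d/n = 207·1228/3761 = 67.5873; b·c/n = 2133·193/3761 = 109.4573
Stratum 2 (2015–2019): n = 3333; a·d/n = 94·1813/3333 = 51.1317; b·c/n = 380·1046/3333 = 119.2559
OR_MH = (67.5873 + 51.1317) / (109.4573 + 119.2559) = 118.7191 / 228.7133 = 0.51907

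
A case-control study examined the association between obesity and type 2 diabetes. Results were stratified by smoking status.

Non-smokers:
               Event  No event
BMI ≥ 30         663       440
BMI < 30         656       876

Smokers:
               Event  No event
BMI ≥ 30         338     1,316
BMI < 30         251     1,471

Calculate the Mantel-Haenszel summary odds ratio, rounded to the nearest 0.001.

1.773

OR_MH = Σ(aᵢdᵢ/nᵢ) / Σ(bᵢcᵢ/nᵢ), where nᵢ is the stratum total.
Stratum 1 (Non-smokers): n = 2635; a·d/n = 663·876/2635 = 220.4129; b·c/n = 440·656/2635 = 109.5408
Stratum 2 (Smokers): n = 3376; a·d/n = 338·1471/3376 = 147.2743; b·c/n = 1316·251/3376 = 97.8424
OR_MH = (220.4129 + 147.2743) / (109.5408 + 97.8424) = 367.6872 / 207.3832 = 1.77298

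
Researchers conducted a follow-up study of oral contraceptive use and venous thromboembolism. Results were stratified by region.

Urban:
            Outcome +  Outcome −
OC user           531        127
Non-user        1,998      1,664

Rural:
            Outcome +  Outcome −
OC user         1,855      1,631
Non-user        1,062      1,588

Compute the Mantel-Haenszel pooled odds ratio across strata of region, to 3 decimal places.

OR_MH = Σ(aᵢdᵢ/nᵢ) / Σ(bᵢcᵢ/nᵢ), where nᵢ is the stratum total.
Stratum 1 (Urban): n = 4320; a·d/n = 531·1664/4320 = 204.5333; b·c/n = 127·1998/4320 = 58.7375
Stratum 2 (Rural): n = 6136; a·d/n = 1855·1588/6136 = 480.0750; b·c/n = 1631·1062/6136 = 282.2885
OR_MH = (204.5333 + 480.0750) / (58.7375 + 282.2885) = 684.6083 / 341.0260 = 2.00750

2.007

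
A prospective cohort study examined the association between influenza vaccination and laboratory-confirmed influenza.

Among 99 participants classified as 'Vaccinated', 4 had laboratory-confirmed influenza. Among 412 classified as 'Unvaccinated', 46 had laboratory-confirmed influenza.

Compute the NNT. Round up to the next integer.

15

Risk in treated group = 4/99 = 0.04040; risk in control = 46/412 = 0.11165.
Absolute risk reduction = 0.11165 − 0.04040 = 0.07125
NNT = 1 / ARR = 1 / 0.07125 = 14.036 → round up → 15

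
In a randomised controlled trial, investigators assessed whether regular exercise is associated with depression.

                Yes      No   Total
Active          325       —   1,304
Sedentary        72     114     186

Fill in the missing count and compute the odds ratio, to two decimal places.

The missing cell is in the exposed row: 1304 − 325 = 979.
So a = 325, b = 979, c = 72, d = 114.
OR = (a·d)/(b·c) = (325 × 114) / (979 × 72) = 37050 / 70488 = 0.52562

0.53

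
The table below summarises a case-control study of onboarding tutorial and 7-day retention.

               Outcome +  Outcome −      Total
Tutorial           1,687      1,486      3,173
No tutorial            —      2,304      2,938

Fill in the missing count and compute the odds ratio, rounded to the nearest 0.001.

The missing cell is in the unexposed row: 2938 − 2304 = 634.
So a = 1687, b = 1486, c = 634, d = 2304.
OR = (a·d)/(b·c) = (1687 × 2304) / (1486 × 634) = 3886848 / 942124 = 4.12562

4.126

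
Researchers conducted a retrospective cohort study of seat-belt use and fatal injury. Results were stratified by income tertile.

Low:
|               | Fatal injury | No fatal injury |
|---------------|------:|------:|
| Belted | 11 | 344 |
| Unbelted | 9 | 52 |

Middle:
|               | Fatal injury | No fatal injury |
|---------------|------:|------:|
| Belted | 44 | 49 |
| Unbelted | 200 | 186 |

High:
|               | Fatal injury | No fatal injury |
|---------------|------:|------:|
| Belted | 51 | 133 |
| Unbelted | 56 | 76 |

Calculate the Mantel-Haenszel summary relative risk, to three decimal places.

0.738

RR_MH = Σ(aᵢ·n₀ᵢ/nᵢ) / Σ(cᵢ·n₁ᵢ/nᵢ), with n₁ᵢ = aᵢ+bᵢ (exposed), n₀ᵢ = cᵢ+dᵢ (unexposed), nᵢ = n₁ᵢ+n₀ᵢ.
Stratum 1 (Low): n₁ = 355, n₀ = 61, n = 416; a·n₀/n = 11·61/416 = 1.6130; c·n₁/n = 9·355/416 = 7.6803
Stratum 2 (Middle): n₁ = 93, n₀ = 386, n = 479; a·n₀/n = 44·386/479 = 35.4572; c·n₁/n = 200·93/479 = 38.8309
Stratum 3 (High): n₁ = 184, n₀ = 132, n = 316; a·n₀/n = 51·132/316 = 21.3038; c·n₁/n = 56·184/316 = 32.6076
RR_MH = (1.6130 + 35.4572 + 21.3038) / (7.6803 + 38.8309 + 32.6076) = 58.3740 / 79.1188 = 0.73780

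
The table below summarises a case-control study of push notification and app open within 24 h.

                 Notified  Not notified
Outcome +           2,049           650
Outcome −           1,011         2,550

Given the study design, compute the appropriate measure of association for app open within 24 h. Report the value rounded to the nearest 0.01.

7.95

Reading the table with exposure as columns: a = 2049 (Notified, case), b = 1011 (Notified, non-case), c = 650 (Not notified, case), d = 2550.
This is a case-control study: participants were sampled on outcome status, so risks in the source population cannot be estimated directly — relative risk is not valid here. The odds ratio is the appropriate measure.
OR = (a·d)/(b·c) = (2049 × 2550) / (1011 × 650) = 5224950 / 657150 = 7.95092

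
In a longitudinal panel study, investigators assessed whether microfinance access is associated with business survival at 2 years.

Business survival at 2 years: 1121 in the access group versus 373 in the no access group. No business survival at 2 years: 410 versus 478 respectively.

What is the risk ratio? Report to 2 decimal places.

From the description: a = 1121, b = 410, c = 373, d = 478.
Risk in exposed = 1121/1531 = 0.73220; risk in unexposed = 373/851 = 0.43831.
RR = 0.73220 / 0.43831 = 1.67052
The risk among the exposed is 1.67 times that among the unexposed.

1.67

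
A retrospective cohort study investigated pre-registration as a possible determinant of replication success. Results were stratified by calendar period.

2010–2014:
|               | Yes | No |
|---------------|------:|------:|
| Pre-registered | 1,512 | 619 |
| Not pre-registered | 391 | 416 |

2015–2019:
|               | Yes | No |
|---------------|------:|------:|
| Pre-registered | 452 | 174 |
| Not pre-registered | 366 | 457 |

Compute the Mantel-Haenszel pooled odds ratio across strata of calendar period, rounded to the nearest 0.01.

2.82

OR_MH = Σ(aᵢdᵢ/nᵢ) / Σ(bᵢcᵢ/nᵢ), where nᵢ is the stratum total.
Stratum 1 (2010–2014): n = 2938; a·d/n = 1512·416/2938 = 214.0885; b·c/n = 619·391/2938 = 82.3788
Stratum 2 (2015–2019): n = 1449; a·d/n = 452·457/1449 = 142.5562; b·c/n = 174·366/1449 = 43.9503
OR_MH = (214.0885 + 142.5562) / (82.3788 + 43.9503) = 356.6447 / 126.3291 = 2.82314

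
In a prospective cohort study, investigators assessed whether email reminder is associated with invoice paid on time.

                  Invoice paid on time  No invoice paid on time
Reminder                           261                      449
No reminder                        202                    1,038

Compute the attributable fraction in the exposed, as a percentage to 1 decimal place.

55.7

Cells: a = 261, b = 449, c = 202, d = 1038.
Risk in exposed = 261/710 = 0.36761; risk in unexposed = 202/1240 = 0.16290.
RR = 0.36761/0.16290 = 2.25659
AR% = (RR − 1)/RR × 100 = (2.25659 − 1)/2.25659 × 100 = 55.6853%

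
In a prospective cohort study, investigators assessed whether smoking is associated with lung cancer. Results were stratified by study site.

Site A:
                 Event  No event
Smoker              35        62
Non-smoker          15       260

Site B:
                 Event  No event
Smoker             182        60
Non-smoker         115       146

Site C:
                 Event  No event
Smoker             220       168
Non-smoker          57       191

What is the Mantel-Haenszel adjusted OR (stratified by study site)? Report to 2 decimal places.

OR_MH = Σ(aᵢdᵢ/nᵢ) / Σ(bᵢcᵢ/nᵢ), where nᵢ is the stratum total.
Stratum 1 (Site A): n = 372; a·d/n = 35·260/372 = 24.4624; b·c/n = 62·15/372 = 2.5000
Stratum 2 (Site B): n = 503; a·d/n = 182·146/503 = 52.8270; b·c/n = 60·115/503 = 13.7177
Stratum 3 (Site C): n = 636; a·d/n = 220·191/636 = 66.0692; b·c/n = 168·57/636 = 15.0566
OR_MH = (24.4624 + 52.8270 + 66.0692) / (2.5000 + 13.7177 + 15.0566) = 143.3586 / 31.2743 = 4.58391

4.58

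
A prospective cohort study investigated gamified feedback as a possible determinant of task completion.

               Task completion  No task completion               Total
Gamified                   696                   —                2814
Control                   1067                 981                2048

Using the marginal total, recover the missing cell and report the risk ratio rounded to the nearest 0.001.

0.475

The missing cell is in the exposed row: 2814 − 696 = 2118.
So a = 696, b = 2118, c = 1067, d = 981.
RR = [a/(a+b)] / [c/(c+d)] = (696/2814) / (1067/2048) = 0.24733/0.52100 = 0.47473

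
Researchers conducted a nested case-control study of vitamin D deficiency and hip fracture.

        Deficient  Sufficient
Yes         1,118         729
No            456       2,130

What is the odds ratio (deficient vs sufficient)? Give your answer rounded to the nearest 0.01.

Reading the table with exposure as columns: a = 1118 (Deficient, case), b = 456 (Deficient, non-case), c = 729 (Sufficient, case), d = 2130.
OR = (a·d)/(b·c) = (1118 × 2130) / (456 × 729) = 2381340 / 332424 = 7.16356
The odds of hip fracture are about 7.16 times as high in the deficient group.

7.16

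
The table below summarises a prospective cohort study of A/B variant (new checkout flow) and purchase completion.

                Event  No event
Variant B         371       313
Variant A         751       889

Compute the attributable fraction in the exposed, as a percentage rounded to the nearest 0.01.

Cells: a = 371, b = 313, c = 751, d = 889.
Risk in exposed = 371/684 = 0.54240; risk in unexposed = 751/1640 = 0.45793.
RR = 0.54240/0.45793 = 1.18446
AR% = (RR − 1)/RR × 100 = (1.18446 − 1)/1.18446 × 100 = 15.5736%

15.57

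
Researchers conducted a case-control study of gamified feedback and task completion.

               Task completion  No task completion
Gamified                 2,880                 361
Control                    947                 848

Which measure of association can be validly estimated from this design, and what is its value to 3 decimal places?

Cells: a = 2880, b = 361, c = 947, d = 848.
This is a case-control study: participants were sampled on outcome status, so risks in the source population cannot be estimated directly — relative risk is not valid here. The odds ratio is the appropriate measure.
OR = (a·d)/(b·c) = (2880 × 848) / (361 × 947) = 2442240 / 341867 = 7.14383

7.144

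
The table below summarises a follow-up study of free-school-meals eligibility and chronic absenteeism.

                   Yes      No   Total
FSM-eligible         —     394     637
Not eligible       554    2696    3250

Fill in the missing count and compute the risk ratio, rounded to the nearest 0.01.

The missing cell is in the exposed row: 637 − 394 = 243.
So a = 243, b = 394, c = 554, d = 2696.
RR = [a/(a+b)] / [c/(c+d)] = (243/637) / (554/3250) = 0.38148/0.17046 = 2.23790

2.24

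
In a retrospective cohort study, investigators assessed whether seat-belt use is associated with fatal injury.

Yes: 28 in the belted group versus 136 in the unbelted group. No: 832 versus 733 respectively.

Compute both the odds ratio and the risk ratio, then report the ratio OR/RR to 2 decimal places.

0.87

From the description: a = 28, b = 832, c = 136, d = 733.
OR = (28·733)/(832·136) = 20524/113152 = 0.18138
Risk in exposed = 28/860 = 0.03256; risk in unexposed = 136/869 = 0.15650; RR = 0.20804
OR/RR = 0.18138 / 0.20804 = 0.87189
The outcome is not rare, so the OR lies further from 1 than the RR.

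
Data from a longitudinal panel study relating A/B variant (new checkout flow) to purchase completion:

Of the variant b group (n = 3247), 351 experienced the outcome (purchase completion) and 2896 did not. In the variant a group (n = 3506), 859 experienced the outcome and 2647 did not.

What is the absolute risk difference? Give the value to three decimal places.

-0.137

From the description: a = 351, b = 2896, c = 859, d = 2647.
Risk in exposed = 351/3247 = 0.108100; risk in unexposed = 859/3506 = 0.245009.
Risk difference = 0.108100 − 0.245009 = -0.136909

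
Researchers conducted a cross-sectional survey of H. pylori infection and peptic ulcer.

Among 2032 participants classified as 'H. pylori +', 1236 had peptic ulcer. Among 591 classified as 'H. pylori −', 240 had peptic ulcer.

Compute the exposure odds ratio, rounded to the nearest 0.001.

From the description: a = 1236, b = 796, c = 240, d = 351.
OR = (a·d)/(b·c) = (1236 × 351) / (796 × 240) = 433836 / 191040 = 2.27092
The odds of peptic ulcer are about 2.27 times as high in the h. pylori + group.

2.271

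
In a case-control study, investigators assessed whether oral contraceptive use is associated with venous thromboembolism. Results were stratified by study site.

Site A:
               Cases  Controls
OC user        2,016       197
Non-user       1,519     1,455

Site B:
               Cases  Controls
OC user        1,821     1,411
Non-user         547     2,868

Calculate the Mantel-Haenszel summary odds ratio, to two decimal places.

OR_MH = Σ(aᵢdᵢ/nᵢ) / Σ(bᵢcᵢ/nᵢ), where nᵢ is the stratum total.
Stratum 1 (Site A): n = 5187; a·d/n = 2016·1455/5187 = 565.5061; b·c/n = 197·1519/5187 = 57.6910
Stratum 2 (Site B): n = 6647; a·d/n = 1821·2868/6647 = 785.7121; b·c/n = 1411·547/6647 = 116.1151
OR_MH = (565.5061 + 785.7121) / (57.6910 + 116.1151) = 1351.2181 / 173.8060 = 7.77429

7.77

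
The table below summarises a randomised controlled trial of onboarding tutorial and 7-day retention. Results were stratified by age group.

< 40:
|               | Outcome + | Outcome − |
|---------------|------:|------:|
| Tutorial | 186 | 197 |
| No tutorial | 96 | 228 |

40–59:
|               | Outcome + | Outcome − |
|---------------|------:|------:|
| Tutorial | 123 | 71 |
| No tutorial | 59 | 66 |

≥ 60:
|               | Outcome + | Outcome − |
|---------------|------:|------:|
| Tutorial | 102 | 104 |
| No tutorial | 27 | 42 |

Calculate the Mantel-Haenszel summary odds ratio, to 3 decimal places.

OR_MH = Σ(aᵢdᵢ/nᵢ) / Σ(bᵢcᵢ/nᵢ), where nᵢ is the stratum total.
Stratum 1 (< 40): n = 707; a·d/n = 186·228/707 = 59.9830; b·c/n = 197·96/707 = 26.7496
Stratum 2 (40–59): n = 319; a·d/n = 123·66/319 = 25.4483; b·c/n = 71·59/319 = 13.1317
Stratum 3 (≥ 60): n = 275; a·d/n = 102·42/275 = 15.5782; b·c/n = 104·27/275 = 10.2109
OR_MH = (59.9830 + 25.4483 + 15.5782) / (26.7496 + 13.1317 + 10.2109) = 101.0095 / 50.0922 = 2.01647

2.016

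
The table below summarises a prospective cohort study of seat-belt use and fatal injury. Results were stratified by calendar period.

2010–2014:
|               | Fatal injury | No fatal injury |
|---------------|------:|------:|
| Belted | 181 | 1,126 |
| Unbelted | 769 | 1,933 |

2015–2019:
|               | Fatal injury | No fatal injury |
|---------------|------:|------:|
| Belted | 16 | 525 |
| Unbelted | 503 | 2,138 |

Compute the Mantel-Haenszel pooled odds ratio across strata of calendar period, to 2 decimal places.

0.33

OR_MH = Σ(aᵢdᵢ/nᵢ) / Σ(bᵢcᵢ/nᵢ), where nᵢ is the stratum total.
Stratum 1 (2010–2014): n = 4009; a·d/n = 181·1933/4009 = 87.2719; b·c/n = 1126·769/4009 = 215.9875
Stratum 2 (2015–2019): n = 3182; a·d/n = 16·2138/3182 = 10.7505; b·c/n = 525·503/3182 = 82.9903
OR_MH = (87.2719 + 10.7505) / (215.9875 + 82.9903) = 98.0224 / 298.9778 = 0.32786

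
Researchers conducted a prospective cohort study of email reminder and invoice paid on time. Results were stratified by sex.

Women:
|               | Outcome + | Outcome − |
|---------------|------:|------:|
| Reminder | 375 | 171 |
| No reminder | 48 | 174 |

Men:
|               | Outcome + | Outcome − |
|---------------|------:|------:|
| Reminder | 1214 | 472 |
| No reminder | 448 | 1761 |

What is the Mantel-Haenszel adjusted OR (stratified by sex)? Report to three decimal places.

9.755

OR_MH = Σ(aᵢdᵢ/nᵢ) / Σ(bᵢcᵢ/nᵢ), where nᵢ is the stratum total.
Stratum 1 (Women): n = 768; a·d/n = 375·174/768 = 84.9609; b·c/n = 171·48/768 = 10.6875
Stratum 2 (Men): n = 3895; a·d/n = 1214·1761/3895 = 548.8714; b·c/n = 472·448/3895 = 54.2891
OR_MH = (84.9609 + 548.8714) / (10.6875 + 54.2891) = 633.8323 / 64.9766 = 9.75478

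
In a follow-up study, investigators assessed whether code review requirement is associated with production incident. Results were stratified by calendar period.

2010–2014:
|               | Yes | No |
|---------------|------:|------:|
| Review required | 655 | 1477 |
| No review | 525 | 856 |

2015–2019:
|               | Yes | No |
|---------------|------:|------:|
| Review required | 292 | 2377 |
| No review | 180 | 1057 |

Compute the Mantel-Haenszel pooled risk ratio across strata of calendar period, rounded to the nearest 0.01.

0.79

RR_MH = Σ(aᵢ·n₀ᵢ/nᵢ) / Σ(cᵢ·n₁ᵢ/nᵢ), with n₁ᵢ = aᵢ+bᵢ (exposed), n₀ᵢ = cᵢ+dᵢ (unexposed), nᵢ = n₁ᵢ+n₀ᵢ.
Stratum 1 (2010–2014): n₁ = 2132, n₀ = 1381, n = 3513; a·n₀/n = 655·1381/3513 = 257.4879; c·n₁/n = 525·2132/3513 = 318.6166
Stratum 2 (2015–2019): n₁ = 2669, n₀ = 1237, n = 3906; a·n₀/n = 292·1237/3906 = 92.4741; c·n₁/n = 180·2669/3906 = 122.9954
RR_MH = (257.4879 + 92.4741) / (318.6166 + 122.9954) = 349.9620 / 441.6120 = 0.79247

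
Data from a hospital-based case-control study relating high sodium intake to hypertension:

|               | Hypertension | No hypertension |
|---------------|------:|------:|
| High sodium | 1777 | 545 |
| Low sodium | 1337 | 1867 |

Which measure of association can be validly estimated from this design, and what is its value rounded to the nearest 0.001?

Cells: a = 1777, b = 545, c = 1337, d = 1867.
This is a hospital-based case-control study: participants were sampled on outcome status, so risks in the source population cannot be estimated directly — relative risk is not valid here. The odds ratio is the appropriate measure.
OR = (a·d)/(b·c) = (1777 × 1867) / (545 × 1337) = 3317659 / 728665 = 4.55306

4.553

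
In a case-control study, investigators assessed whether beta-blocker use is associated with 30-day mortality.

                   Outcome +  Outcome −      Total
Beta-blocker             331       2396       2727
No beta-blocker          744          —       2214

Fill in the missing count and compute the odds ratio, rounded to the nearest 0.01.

0.27

The missing cell is in the unexposed row: 2214 − 744 = 1470.
So a = 331, b = 2396, c = 744, d = 1470.
OR = (a·d)/(b·c) = (331 × 1470) / (2396 × 744) = 486570 / 1782624 = 0.27295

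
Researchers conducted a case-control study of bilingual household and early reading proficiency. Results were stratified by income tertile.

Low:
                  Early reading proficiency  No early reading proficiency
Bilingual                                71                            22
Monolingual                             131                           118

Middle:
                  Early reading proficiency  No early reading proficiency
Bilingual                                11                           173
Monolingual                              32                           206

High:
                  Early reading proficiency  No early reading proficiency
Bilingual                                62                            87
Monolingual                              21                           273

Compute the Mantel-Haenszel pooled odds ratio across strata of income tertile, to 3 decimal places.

OR_MH = Σ(aᵢdᵢ/nᵢ) / Σ(bᵢcᵢ/nᵢ), where nᵢ is the stratum total.
Stratum 1 (Low): n = 342; a·d/n = 71·118/342 = 24.4971; b·c/n = 22·131/342 = 8.4269
Stratum 2 (Middle): n = 422; a·d/n = 11·206/422 = 5.3697; b·c/n = 173·32/422 = 13.1185
Stratum 3 (High): n = 443; a·d/n = 62·273/443 = 38.2077; b·c/n = 87·21/443 = 4.1242
OR_MH = (24.4971 + 5.3697 + 38.2077) / (8.4269 + 13.1185 + 4.1242) = 68.0744 / 25.6695 = 2.65195

2.652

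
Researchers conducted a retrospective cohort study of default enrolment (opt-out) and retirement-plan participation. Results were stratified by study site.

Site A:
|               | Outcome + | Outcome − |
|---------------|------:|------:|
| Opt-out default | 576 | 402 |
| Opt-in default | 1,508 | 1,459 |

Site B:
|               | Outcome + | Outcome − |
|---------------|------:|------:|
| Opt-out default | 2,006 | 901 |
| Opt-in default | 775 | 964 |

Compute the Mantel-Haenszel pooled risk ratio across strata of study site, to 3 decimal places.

1.379

RR_MH = Σ(aᵢ·n₀ᵢ/nᵢ) / Σ(cᵢ·n₁ᵢ/nᵢ), with n₁ᵢ = aᵢ+bᵢ (exposed), n₀ᵢ = cᵢ+dᵢ (unexposed), nᵢ = n₁ᵢ+n₀ᵢ.
Stratum 1 (Site A): n₁ = 978, n₀ = 2967, n = 3945; a·n₀/n = 576·2967/3945 = 433.2046; c·n₁/n = 1508·978/3945 = 373.8464
Stratum 2 (Site B): n₁ = 2907, n₀ = 1739, n = 4646; a·n₀/n = 2006·1739/4646 = 750.8467; c·n₁/n = 775·2907/4646 = 484.9171
RR_MH = (433.2046 + 750.8467) / (373.8464 + 484.9171) = 1184.0513 / 858.7635 = 1.37879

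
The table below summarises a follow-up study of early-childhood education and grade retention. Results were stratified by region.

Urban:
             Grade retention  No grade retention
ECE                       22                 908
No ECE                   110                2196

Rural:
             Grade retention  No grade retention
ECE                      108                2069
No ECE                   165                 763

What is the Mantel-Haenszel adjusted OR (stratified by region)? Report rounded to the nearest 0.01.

0.29

OR_MH = Σ(aᵢdᵢ/nᵢ) / Σ(bᵢcᵢ/nᵢ), where nᵢ is the stratum total.
Stratum 1 (Urban): n = 3236; a·d/n = 22·2196/3236 = 14.9295; b·c/n = 908·110/3236 = 30.8653
Stratum 2 (Rural): n = 3105; a·d/n = 108·763/3105 = 26.5391; b·c/n = 2069·165/3105 = 109.9469
OR_MH = (14.9295 + 26.5391) / (30.8653 + 109.9469) = 41.4687 / 140.8121 = 0.29450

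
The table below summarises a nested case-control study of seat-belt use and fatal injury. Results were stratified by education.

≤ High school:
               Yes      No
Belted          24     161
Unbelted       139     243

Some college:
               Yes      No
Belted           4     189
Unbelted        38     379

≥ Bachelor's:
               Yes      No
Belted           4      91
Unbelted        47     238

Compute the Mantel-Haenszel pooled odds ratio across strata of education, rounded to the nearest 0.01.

0.24

OR_MH = Σ(aᵢdᵢ/nᵢ) / Σ(bᵢcᵢ/nᵢ), where nᵢ is the stratum total.
Stratum 1 (≤ High school): n = 567; a·d/n = 24·243/567 = 10.2857; b·c/n = 161·139/567 = 39.4691
Stratum 2 (Some college): n = 610; a·d/n = 4·379/610 = 2.4852; b·c/n = 189·38/610 = 11.7738
Stratum 3 (≥ Bachelor's): n = 380; a·d/n = 4·238/380 = 2.5053; b·c/n = 91·47/380 = 11.2553
OR_MH = (10.2857 + 2.4852 + 2.5053) / (39.4691 + 11.7738 + 11.2553) = 15.2762 / 62.4982 = 0.24443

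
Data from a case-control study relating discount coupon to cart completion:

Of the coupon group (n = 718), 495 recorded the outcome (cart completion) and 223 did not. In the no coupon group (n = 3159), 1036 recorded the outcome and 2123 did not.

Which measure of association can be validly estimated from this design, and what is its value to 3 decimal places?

From the description: a = 495, b = 223, c = 1036, d = 2123.
This is a case-control study: participants were sampled on outcome status, so risks in the source population cannot be estimated directly — relative risk is not valid here. The odds ratio is the appropriate measure.
OR = (a·d)/(b·c) = (495 × 2123) / (223 × 1036) = 1050885 / 231028 = 4.54873

4.549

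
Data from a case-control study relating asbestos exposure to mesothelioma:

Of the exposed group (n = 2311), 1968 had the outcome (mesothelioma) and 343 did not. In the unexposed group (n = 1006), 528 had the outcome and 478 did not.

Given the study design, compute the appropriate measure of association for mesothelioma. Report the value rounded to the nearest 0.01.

From the description: a = 1968, b = 343, c = 528, d = 478.
This is a case-control study: participants were sampled on outcome status, so risks in the source population cannot be estimated directly — relative risk is not valid here. The odds ratio is the appropriate measure.
OR = (a·d)/(b·c) = (1968 × 478) / (343 × 528) = 940704 / 181104 = 5.19428

5.19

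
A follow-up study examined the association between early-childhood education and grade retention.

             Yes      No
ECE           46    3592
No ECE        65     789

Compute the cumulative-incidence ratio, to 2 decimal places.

0.17

Cells: a = 46, b = 3592, c = 65, d = 789.
Risk in exposed = 46/3638 = 0.01264; risk in unexposed = 65/854 = 0.07611.
RR = 0.01264 / 0.07611 = 0.16613
The risk is 83% lower among the exposed than among the unexposed.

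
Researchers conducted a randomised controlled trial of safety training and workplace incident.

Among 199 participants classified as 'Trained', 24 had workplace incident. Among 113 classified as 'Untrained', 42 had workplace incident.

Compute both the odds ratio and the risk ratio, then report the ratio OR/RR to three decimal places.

From the description: a = 24, b = 175, c = 42, d = 71.
OR = (24·71)/(175·42) = 1704/7350 = 0.23184
Risk in exposed = 24/199 = 0.12060; risk in unexposed = 42/113 = 0.37168; RR = 0.32448
OR/RR = 0.23184 / 0.32448 = 0.71449
The outcome is not rare, so the OR lies further from 1 than the RR.

0.714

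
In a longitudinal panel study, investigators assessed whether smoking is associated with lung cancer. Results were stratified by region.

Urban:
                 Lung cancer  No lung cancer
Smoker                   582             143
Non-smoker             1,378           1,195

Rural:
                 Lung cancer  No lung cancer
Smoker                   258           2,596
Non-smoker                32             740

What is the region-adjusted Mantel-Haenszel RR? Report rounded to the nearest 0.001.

RR_MH = Σ(aᵢ·n₀ᵢ/nᵢ) / Σ(cᵢ·n₁ᵢ/nᵢ), with n₁ᵢ = aᵢ+bᵢ (exposed), n₀ᵢ = cᵢ+dᵢ (unexposed), nᵢ = n₁ᵢ+n₀ᵢ.
Stratum 1 (Urban): n₁ = 725, n₀ = 2573, n = 3298; a·n₀/n = 582·2573/3298 = 454.0588; c·n₁/n = 1378·725/3298 = 302.9260
Stratum 2 (Rural): n₁ = 2854, n₀ = 772, n = 3626; a·n₀/n = 258·772/3626 = 54.9300; c·n₁/n = 32·2854/3626 = 25.1870
RR_MH = (454.0588 + 54.9300) / (302.9260 + 25.1870) = 508.9888 / 328.1130 = 1.55126

1.551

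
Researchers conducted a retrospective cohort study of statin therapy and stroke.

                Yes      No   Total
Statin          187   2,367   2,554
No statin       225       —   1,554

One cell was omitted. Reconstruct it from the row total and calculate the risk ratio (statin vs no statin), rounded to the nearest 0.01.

The missing cell is in the unexposed row: 1554 − 225 = 1329.
So a = 187, b = 2367, c = 225, d = 1329.
RR = [a/(a+b)] / [c/(c+d)] = (187/2554) / (225/1554) = 0.07322/0.14479 = 0.50570

0.51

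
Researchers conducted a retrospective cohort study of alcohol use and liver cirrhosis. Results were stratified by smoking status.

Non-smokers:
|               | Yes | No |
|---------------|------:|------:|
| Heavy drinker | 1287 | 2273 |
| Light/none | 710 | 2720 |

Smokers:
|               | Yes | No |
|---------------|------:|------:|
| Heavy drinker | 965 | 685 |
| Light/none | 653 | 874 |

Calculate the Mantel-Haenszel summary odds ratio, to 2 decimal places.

OR_MH = Σ(aᵢdᵢ/nᵢ) / Σ(bᵢcᵢ/nᵢ), where nᵢ is the stratum total.
Stratum 1 (Non-smokers): n = 6990; a·d/n = 1287·2720/6990 = 500.8069; b·c/n = 2273·710/6990 = 230.8770
Stratum 2 (Smokers): n = 3177; a·d/n = 965·874/3177 = 265.4737; b·c/n = 685·653/3177 = 140.7948
OR_MH = (500.8069 + 265.4737) / (230.8770 + 140.7948) = 766.2806 / 371.6717 = 2.06171

2.06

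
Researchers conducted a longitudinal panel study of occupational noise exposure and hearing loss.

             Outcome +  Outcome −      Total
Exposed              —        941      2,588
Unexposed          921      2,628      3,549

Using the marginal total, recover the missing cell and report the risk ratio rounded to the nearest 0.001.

The missing cell is in the exposed row: 2588 − 941 = 1647.
So a = 1647, b = 941, c = 921, d = 2628.
RR = [a/(a+b)] / [c/(c+d)] = (1647/2588) / (921/3549) = 0.63640/0.25951 = 2.45231

2.452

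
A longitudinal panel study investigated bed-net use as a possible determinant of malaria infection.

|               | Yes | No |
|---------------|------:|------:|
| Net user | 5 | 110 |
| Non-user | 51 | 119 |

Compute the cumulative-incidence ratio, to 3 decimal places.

Cells: a = 5, b = 110, c = 51, d = 119.
Risk in exposed = 5/115 = 0.04348; risk in unexposed = 51/170 = 0.30000.
RR = 0.04348 / 0.30000 = 0.14493
The risk is 86% lower among the exposed than among the unexposed.

0.145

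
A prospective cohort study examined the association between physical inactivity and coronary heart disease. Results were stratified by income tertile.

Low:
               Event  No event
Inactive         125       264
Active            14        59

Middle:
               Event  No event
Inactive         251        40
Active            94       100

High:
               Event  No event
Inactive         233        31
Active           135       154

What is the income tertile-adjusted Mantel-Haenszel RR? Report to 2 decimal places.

1.82

RR_MH = Σ(aᵢ·n₀ᵢ/nᵢ) / Σ(cᵢ·n₁ᵢ/nᵢ), with n₁ᵢ = aᵢ+bᵢ (exposed), n₀ᵢ = cᵢ+dᵢ (unexposed), nᵢ = n₁ᵢ+n₀ᵢ.
Stratum 1 (Low): n₁ = 389, n₀ = 73, n = 462; a·n₀/n = 125·73/462 = 19.7511; c·n₁/n = 14·389/462 = 11.7879
Stratum 2 (Middle): n₁ = 291, n₀ = 194, n = 485; a·n₀/n = 251·194/485 = 100.4000; c·n₁/n = 94·291/485 = 56.4000
Stratum 3 (High): n₁ = 264, n₀ = 289, n = 553; a·n₀/n = 233·289/553 = 121.7667; c·n₁/n = 135·264/553 = 64.4485
RR_MH = (19.7511 + 100.4000 + 121.7667) / (11.7879 + 56.4000 + 64.4485) = 241.9178 / 132.6363 = 1.82392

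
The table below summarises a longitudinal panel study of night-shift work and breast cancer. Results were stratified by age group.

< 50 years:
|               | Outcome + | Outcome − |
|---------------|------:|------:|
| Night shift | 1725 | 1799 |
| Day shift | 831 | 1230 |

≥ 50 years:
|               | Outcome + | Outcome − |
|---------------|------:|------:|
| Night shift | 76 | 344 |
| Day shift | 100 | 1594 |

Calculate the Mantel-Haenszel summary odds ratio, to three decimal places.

1.540

OR_MH = Σ(aᵢdᵢ/nᵢ) / Σ(bᵢcᵢ/nᵢ), where nᵢ is the stratum total.
Stratum 1 (< 50 years): n = 5585; a·d/n = 1725·1230/5585 = 379.9015; b·c/n = 1799·831/5585 = 267.6757
Stratum 2 (≥ 50 years): n = 2114; a·d/n = 76·1594/2114 = 57.3056; b·c/n = 344·100/2114 = 16.2725
OR_MH = (379.9015 + 57.3056) / (267.6757 + 16.2725) = 437.2071 / 283.9482 = 1.53974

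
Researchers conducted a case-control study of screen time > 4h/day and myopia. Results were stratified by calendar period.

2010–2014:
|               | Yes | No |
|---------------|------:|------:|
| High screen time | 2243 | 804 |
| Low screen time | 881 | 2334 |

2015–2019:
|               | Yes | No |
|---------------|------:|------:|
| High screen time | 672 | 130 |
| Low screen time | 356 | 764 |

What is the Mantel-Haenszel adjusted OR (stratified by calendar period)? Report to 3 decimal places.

OR_MH = Σ(aᵢdᵢ/nᵢ) / Σ(bᵢcᵢ/nᵢ), where nᵢ is the stratum total.
Stratum 1 (2010–2014): n = 6262; a·d/n = 2243·2334/6262 = 836.0208; b·c/n = 804·881/6262 = 113.1147
Stratum 2 (2015–2019): n = 1922; a·d/n = 672·764/1922 = 267.1217; b·c/n = 130·356/1922 = 24.0791
OR_MH = (836.0208 + 267.1217) / (113.1147 + 24.0791) = 1103.1425 / 137.1937 = 8.04076

8.041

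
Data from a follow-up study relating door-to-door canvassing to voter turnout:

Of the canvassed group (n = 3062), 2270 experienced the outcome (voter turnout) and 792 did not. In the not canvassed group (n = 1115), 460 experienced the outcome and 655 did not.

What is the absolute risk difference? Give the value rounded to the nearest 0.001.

From the description: a = 2270, b = 792, c = 460, d = 655.
Risk in exposed = 2270/3062 = 0.741346; risk in unexposed = 460/1115 = 0.412556.
Risk difference = 0.741346 − 0.412556 = 0.328789

0.329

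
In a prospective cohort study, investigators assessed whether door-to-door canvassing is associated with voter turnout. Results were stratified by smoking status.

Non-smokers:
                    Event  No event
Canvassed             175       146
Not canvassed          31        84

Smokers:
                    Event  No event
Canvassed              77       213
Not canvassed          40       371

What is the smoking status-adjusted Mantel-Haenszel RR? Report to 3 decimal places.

RR_MH = Σ(aᵢ·n₀ᵢ/nᵢ) / Σ(cᵢ·n₁ᵢ/nᵢ), with n₁ᵢ = aᵢ+bᵢ (exposed), n₀ᵢ = cᵢ+dᵢ (unexposed), nᵢ = n₁ᵢ+n₀ᵢ.
Stratum 1 (Non-smokers): n₁ = 321, n₀ = 115, n = 436; a·n₀/n = 175·115/436 = 46.1583; c·n₁/n = 31·321/436 = 22.8234
Stratum 2 (Smokers): n₁ = 290, n₀ = 411, n = 701; a·n₀/n = 77·411/701 = 45.1455; c·n₁/n = 40·290/701 = 16.5478
RR_MH = (46.1583 + 45.1455) / (22.8234 + 16.5478) = 91.3038 / 39.3712 = 2.31905

2.319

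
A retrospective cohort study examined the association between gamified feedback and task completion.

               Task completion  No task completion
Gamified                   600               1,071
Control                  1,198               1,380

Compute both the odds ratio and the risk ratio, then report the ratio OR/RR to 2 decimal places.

Cells: a = 600, b = 1071, c = 1198, d = 1380.
OR = (600·1380)/(1071·1198) = 828000/1283058 = 0.64533
Risk in exposed = 600/1671 = 0.35907; risk in unexposed = 1198/2578 = 0.46470; RR = 0.77268
OR/RR = 0.64533 / 0.77268 = 0.83519
The outcome is not rare, so the OR lies further from 1 than the RR.

0.84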